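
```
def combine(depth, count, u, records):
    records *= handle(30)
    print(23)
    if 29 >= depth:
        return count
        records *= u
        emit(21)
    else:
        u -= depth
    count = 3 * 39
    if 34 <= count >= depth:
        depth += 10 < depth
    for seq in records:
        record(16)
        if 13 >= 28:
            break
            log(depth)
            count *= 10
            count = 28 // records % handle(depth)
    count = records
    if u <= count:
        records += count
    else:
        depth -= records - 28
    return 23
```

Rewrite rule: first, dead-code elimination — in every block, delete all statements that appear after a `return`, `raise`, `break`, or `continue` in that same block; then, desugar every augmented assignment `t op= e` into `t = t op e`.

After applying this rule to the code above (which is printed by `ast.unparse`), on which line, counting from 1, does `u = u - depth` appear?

Transformed code:
def combine(depth, count, u, records):
    records = records * handle(30)
    print(23)
    if 29 >= depth:
        return count
    else:
        u = u - depth
    count = 3 * 39
    if 34 <= count >= depth:
        depth = depth + (10 < depth)
    for seq in records:
        record(16)
        if 13 >= 28:
            break
    count = records
    if u <= count:
        records = records + count
    else:
        depth = depth - (records - 28)
    return 23

7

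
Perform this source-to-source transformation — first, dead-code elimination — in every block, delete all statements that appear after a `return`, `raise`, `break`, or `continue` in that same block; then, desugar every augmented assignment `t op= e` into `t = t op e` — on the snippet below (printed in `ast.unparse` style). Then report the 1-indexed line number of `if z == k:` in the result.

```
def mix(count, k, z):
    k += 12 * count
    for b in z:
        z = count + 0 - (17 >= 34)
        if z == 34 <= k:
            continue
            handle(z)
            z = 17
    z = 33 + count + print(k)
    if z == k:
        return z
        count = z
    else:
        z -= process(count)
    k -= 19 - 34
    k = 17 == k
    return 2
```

Transformed code:
def mix(count, k, z):
    k = k + 12 * count
    for b in z:
        z = count + 0 - (17 >= 34)
        if z == 34 <= k:
            continue
    z = 33 + count + print(k)
    if z == k:
        return z
    else:
        z = z - process(count)
    k = k - (19 - 34)
    k = 17 == k
    return 2

8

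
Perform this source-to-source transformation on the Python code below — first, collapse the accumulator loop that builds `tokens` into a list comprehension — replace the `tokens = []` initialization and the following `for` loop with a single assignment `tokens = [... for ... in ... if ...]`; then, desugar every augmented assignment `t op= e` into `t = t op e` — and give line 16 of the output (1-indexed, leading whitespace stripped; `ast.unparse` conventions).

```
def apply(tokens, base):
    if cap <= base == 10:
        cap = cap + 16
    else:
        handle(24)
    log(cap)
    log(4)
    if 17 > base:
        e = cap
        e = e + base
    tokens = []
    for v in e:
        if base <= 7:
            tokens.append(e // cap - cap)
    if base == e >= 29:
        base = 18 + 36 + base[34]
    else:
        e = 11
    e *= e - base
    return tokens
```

Transformed code:
def apply(tokens, base):
    if cap <= base == 10:
        cap = cap + 16
    else:
        handle(24)
    log(cap)
    log(4)
    if 17 > base:
        e = cap
        e = e + base
    tokens = [e // cap - cap for v in e if base <= 7]
    if base == e >= 29:
        base = 18 + 36 + base[34]
    else:
        e = 11
    e = e * (e - base)
    return tokens

e = e * (e - base)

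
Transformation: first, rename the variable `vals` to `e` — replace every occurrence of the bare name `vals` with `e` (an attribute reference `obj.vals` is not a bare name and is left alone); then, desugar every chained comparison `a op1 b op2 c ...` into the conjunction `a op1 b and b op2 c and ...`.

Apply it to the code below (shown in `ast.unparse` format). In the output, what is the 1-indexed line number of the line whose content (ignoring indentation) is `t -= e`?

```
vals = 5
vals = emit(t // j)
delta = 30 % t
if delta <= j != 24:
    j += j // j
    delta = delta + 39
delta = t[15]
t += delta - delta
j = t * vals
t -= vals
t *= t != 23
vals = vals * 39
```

Transformed code:
e = 5
e = emit(t // j)
delta = 30 % t
if delta <= j and j != 24:
    j += j // j
    delta = delta + 39
delta = t[15]
t += delta - delta
j = t * e
t -= e
t *= t != 23
e = e * 39

10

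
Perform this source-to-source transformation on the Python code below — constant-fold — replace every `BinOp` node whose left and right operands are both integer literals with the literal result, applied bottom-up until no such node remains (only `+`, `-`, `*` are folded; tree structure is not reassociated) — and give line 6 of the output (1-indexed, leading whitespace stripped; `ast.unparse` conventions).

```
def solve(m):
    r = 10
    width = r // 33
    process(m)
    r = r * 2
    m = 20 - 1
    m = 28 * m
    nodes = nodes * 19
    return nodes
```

Transformed code:
def solve(m):
    r = 10
    width = r // 33
    process(m)
    r = r * 2
    m = 19
    m = 28 * m
    nodes = nodes * 19
    return nodes

m = 19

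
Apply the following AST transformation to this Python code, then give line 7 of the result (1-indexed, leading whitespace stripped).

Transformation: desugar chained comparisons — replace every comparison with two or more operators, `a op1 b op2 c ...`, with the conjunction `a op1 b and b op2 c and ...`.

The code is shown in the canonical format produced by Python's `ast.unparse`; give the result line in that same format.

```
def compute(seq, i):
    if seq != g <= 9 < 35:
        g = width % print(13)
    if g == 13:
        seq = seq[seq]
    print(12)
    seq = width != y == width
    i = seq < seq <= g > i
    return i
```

Transformed code:
def compute(seq, i):
    if seq != g and g <= 9 and (9 < 35):
        g = width % print(13)
    if g == 13:
        seq = seq[seq]
    print(12)
    seq = width != y and y == width
    i = seq < seq and seq <= g and (g > i)
    return i

seq = width != y and y == width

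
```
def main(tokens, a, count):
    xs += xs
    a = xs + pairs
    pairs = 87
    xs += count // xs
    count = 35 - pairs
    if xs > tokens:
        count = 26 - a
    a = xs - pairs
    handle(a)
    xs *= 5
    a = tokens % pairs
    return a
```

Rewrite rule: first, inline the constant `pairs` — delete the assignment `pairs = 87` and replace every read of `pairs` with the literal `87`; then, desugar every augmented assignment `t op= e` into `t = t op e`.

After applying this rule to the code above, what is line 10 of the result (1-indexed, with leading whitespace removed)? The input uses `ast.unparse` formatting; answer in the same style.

xs = xs * 5

Transformed code:
def main(tokens, a, count):
    xs = xs + xs
    a = xs + 87
    xs = xs + count // xs
    count = 35 - 87
    if xs > tokens:
        count = 26 - a
    a = xs - 87
    handle(a)
    xs = xs * 5
    a = tokens % 87
    return a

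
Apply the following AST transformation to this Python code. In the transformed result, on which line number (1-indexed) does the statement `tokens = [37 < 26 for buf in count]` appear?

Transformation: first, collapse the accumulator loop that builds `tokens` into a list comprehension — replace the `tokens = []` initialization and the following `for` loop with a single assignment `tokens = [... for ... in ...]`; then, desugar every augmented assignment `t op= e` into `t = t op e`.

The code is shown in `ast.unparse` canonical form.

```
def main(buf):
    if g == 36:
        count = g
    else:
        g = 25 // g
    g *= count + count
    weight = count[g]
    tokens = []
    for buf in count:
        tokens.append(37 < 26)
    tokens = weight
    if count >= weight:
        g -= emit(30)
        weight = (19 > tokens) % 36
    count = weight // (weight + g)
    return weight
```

Transformed code:
def main(buf):
    if g == 36:
        count = g
    else:
        g = 25 // g
    g = g * (count + count)
    weight = count[g]
    tokens = [37 < 26 for buf in count]
    tokens = weight
    if count >= weight:
        g = g - emit(30)
        weight = (19 > tokens) % 36
    count = weight // (weight + g)
    return weight

8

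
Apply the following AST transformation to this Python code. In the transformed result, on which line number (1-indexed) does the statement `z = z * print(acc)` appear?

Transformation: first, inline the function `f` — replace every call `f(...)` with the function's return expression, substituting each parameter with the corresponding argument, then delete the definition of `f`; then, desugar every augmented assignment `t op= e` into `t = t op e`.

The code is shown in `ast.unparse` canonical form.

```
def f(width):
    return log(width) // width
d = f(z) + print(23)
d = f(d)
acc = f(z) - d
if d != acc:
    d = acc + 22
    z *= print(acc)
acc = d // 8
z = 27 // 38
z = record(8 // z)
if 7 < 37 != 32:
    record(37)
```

6

Transformed code:
d = log(z) // z + print(23)
d = log(d) // d
acc = log(z) // z - d
if d != acc:
    d = acc + 22
    z = z * print(acc)
acc = d // 8
z = 27 // 38
z = record(8 // z)
if 7 < 37 != 32:
    record(37)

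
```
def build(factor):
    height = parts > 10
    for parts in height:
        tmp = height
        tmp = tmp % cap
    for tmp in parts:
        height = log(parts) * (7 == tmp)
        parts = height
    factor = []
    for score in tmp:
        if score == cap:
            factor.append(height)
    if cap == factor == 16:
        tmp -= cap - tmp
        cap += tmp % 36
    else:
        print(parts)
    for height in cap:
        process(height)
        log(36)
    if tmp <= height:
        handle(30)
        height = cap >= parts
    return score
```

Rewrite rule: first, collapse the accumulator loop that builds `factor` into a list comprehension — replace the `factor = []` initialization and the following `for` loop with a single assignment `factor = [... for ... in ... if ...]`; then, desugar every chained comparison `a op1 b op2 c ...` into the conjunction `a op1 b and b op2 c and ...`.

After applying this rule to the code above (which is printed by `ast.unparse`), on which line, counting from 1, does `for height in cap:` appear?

15

Transformed code:
def build(factor):
    height = parts > 10
    for parts in height:
        tmp = height
        tmp = tmp % cap
    for tmp in parts:
        height = log(parts) * (7 == tmp)
        parts = height
    factor = [height for score in tmp if score == cap]
    if cap == factor and factor == 16:
        tmp -= cap - tmp
        cap += tmp % 36
    else:
        print(parts)
    for height in cap:
        process(height)
        log(36)
    if tmp <= height:
        handle(30)
        height = cap >= parts
    return score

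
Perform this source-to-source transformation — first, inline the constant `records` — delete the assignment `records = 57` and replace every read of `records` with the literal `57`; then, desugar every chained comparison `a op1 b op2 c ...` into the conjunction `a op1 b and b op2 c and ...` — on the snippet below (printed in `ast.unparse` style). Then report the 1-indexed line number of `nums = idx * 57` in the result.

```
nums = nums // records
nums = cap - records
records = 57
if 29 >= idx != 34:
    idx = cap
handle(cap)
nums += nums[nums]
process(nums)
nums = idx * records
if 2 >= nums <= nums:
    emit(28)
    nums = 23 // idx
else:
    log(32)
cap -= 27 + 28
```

8

Transformed code:
nums = nums // 57
nums = cap - 57
if 29 >= idx and idx != 34:
    idx = cap
handle(cap)
nums += nums[nums]
process(nums)
nums = idx * 57
if 2 >= nums and nums <= nums:
    emit(28)
    nums = 23 // idx
else:
    log(32)
cap -= 27 + 28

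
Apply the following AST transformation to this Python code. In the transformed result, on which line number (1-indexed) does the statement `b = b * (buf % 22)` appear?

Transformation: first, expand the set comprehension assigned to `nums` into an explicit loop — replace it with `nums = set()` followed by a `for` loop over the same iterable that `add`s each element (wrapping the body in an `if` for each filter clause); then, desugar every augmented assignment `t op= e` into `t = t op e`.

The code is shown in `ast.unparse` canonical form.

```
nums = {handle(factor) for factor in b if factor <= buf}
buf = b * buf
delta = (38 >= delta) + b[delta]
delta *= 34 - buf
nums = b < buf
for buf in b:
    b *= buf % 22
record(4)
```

10

Transformed code:
nums = set()
for factor in b:
    if factor <= buf:
        nums.add(handle(factor))
buf = b * buf
delta = (38 >= delta) + b[delta]
delta = delta * (34 - buf)
nums = b < buf
for buf in b:
    b = b * (buf % 22)
record(4)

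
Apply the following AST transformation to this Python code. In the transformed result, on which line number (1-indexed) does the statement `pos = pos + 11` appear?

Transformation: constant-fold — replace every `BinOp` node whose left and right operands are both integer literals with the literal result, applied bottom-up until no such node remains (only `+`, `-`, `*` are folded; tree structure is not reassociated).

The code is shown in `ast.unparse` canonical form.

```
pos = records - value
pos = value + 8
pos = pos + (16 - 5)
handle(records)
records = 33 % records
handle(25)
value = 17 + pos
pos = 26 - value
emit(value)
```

Transformed code:
pos = records - value
pos = value + 8
pos = pos + 11
handle(records)
records = 33 % records
handle(25)
value = 17 + pos
pos = 26 - value
emit(value)

3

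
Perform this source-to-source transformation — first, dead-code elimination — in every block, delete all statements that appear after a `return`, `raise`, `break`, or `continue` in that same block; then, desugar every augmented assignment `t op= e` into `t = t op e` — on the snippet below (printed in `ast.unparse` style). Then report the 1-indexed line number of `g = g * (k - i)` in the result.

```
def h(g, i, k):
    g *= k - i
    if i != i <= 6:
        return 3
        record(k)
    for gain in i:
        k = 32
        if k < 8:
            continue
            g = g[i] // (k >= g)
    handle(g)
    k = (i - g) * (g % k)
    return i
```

Transformed code:
def h(g, i, k):
    g = g * (k - i)
    if i != i <= 6:
        return 3
    for gain in i:
        k = 32
        if k < 8:
            continue
    handle(g)
    k = (i - g) * (g % k)
    return i

2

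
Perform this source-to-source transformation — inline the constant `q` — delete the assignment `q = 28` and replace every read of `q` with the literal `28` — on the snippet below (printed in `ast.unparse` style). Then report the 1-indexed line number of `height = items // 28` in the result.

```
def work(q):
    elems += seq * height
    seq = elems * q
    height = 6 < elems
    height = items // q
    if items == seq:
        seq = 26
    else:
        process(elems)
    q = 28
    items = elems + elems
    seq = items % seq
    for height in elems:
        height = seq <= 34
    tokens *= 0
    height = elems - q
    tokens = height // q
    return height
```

Transformed code:
def work(q):
    elems += seq * height
    seq = elems * 28
    height = 6 < elems
    height = items // 28
    if items == seq:
        seq = 26
    else:
        process(elems)
    items = elems + elems
    seq = items % seq
    for height in elems:
        height = seq <= 34
    tokens *= 0
    height = elems - 28
    tokens = height // 28
    return height

5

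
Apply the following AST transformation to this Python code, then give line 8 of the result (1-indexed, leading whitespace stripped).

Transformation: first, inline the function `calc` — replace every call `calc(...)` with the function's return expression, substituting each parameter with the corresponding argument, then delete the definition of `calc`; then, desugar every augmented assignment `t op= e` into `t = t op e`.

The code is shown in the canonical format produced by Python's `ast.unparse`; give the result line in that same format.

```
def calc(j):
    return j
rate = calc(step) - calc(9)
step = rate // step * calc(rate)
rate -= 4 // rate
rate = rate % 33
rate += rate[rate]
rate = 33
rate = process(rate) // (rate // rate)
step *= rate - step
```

Transformed code:
rate = step - 9
step = rate // step * rate
rate = rate - 4 // rate
rate = rate % 33
rate = rate + rate[rate]
rate = 33
rate = process(rate) // (rate // rate)
step = step * (rate - step)

step = step * (rate - step)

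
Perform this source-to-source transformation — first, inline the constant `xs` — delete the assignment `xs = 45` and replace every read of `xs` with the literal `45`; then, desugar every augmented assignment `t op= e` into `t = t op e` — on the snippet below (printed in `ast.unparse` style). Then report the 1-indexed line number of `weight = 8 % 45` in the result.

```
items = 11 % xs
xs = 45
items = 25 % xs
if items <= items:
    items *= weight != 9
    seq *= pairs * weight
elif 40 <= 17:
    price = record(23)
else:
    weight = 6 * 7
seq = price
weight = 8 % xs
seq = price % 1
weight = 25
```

Transformed code:
items = 11 % 45
items = 25 % 45
if items <= items:
    items = items * (weight != 9)
    seq = seq * (pairs * weight)
elif 40 <= 17:
    price = record(23)
else:
    weight = 6 * 7
seq = price
weight = 8 % 45
seq = price % 1
weight = 25

11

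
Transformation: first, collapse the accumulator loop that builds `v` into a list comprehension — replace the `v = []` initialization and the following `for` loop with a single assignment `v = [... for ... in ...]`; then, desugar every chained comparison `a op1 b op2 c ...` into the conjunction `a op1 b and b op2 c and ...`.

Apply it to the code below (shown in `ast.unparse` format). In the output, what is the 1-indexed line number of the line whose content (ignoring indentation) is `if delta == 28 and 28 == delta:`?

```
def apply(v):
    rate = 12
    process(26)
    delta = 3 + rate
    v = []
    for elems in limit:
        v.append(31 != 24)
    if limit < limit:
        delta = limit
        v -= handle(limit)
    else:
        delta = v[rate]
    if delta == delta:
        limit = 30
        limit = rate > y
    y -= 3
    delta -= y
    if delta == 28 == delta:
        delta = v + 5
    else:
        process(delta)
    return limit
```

16

Transformed code:
def apply(v):
    rate = 12
    process(26)
    delta = 3 + rate
    v = [31 != 24 for elems in limit]
    if limit < limit:
        delta = limit
        v -= handle(limit)
    else:
        delta = v[rate]
    if delta == delta:
        limit = 30
        limit = rate > y
    y -= 3
    delta -= y
    if delta == 28 and 28 == delta:
        delta = v + 5
    else:
        process(delta)
    return limit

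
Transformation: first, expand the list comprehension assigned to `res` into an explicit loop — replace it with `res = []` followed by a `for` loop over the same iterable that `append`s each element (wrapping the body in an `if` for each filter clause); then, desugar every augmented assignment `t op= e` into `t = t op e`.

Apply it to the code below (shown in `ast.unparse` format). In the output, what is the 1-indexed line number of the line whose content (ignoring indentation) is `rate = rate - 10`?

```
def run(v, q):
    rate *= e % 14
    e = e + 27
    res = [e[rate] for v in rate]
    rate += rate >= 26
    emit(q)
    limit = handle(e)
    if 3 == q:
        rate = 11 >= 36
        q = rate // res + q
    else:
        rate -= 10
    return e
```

14

Transformed code:
def run(v, q):
    rate = rate * (e % 14)
    e = e + 27
    res = []
    for v in rate:
        res.append(e[rate])
    rate = rate + (rate >= 26)
    emit(q)
    limit = handle(e)
    if 3 == q:
        rate = 11 >= 36
        q = rate // res + q
    else:
        rate = rate - 10
    return e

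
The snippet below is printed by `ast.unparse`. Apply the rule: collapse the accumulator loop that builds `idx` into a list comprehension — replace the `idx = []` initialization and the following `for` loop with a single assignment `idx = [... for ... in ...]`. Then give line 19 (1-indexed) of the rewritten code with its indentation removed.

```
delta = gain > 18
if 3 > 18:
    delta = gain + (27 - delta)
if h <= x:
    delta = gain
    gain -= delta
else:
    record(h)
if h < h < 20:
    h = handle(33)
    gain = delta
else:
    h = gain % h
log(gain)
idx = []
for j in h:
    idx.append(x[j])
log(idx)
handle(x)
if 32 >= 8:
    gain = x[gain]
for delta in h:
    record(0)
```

Transformed code:
delta = gain > 18
if 3 > 18:
    delta = gain + (27 - delta)
if h <= x:
    delta = gain
    gain -= delta
else:
    record(h)
if h < h < 20:
    h = handle(33)
    gain = delta
else:
    h = gain % h
log(gain)
idx = [x[j] for j in h]
log(idx)
handle(x)
if 32 >= 8:
    gain = x[gain]
for delta in h:
    record(0)

gain = x[gain]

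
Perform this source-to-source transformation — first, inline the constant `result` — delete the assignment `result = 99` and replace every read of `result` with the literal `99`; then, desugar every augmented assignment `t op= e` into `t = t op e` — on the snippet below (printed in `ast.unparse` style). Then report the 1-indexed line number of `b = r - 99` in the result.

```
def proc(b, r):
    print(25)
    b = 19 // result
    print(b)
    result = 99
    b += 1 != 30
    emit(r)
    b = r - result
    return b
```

Transformed code:
def proc(b, r):
    print(25)
    b = 19 // 99
    print(b)
    b = b + (1 != 30)
    emit(r)
    b = r - 99
    return b

7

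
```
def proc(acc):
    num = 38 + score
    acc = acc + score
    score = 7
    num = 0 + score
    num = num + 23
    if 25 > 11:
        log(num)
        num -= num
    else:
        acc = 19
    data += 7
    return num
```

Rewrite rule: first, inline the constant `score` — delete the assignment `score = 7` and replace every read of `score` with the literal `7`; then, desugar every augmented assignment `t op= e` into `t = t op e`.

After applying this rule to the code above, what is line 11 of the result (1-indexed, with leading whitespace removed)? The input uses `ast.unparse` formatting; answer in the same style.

data = data + 7

Transformed code:
def proc(acc):
    num = 38 + 7
    acc = acc + 7
    num = 0 + 7
    num = num + 23
    if 25 > 11:
        log(num)
        num = num - num
    else:
        acc = 19
    data = data + 7
    return num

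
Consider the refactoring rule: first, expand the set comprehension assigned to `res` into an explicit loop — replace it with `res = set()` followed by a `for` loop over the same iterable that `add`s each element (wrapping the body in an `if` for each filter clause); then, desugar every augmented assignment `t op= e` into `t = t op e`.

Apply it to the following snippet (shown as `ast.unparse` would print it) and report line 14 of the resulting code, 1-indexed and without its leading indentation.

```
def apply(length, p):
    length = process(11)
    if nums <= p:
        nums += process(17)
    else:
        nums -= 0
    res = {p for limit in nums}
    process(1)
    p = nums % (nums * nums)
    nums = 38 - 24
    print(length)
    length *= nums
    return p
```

Transformed code:
def apply(length, p):
    length = process(11)
    if nums <= p:
        nums = nums + process(17)
    else:
        nums = nums - 0
    res = set()
    for limit in nums:
        res.add(p)
    process(1)
    p = nums % (nums * nums)
    nums = 38 - 24
    print(length)
    length = length * nums
    return p

length = length * nums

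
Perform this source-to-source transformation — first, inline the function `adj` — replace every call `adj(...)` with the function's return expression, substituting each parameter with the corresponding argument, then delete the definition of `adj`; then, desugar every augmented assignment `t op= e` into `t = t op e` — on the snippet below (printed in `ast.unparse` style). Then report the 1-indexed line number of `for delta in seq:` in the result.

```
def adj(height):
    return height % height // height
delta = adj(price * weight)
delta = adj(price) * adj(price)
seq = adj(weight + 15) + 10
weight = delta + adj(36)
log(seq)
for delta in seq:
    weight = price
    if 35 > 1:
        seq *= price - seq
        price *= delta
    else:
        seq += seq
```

Transformed code:
delta = price * weight % (price * weight) // (price * weight)
delta = price % price // price * (price % price // price)
seq = (weight + 15) % (weight + 15) // (weight + 15) + 10
weight = delta + 36 % 36 // 36
log(seq)
for delta in seq:
    weight = price
    if 35 > 1:
        seq = seq * (price - seq)
        price = price * delta
    else:
        seq = seq + seq

6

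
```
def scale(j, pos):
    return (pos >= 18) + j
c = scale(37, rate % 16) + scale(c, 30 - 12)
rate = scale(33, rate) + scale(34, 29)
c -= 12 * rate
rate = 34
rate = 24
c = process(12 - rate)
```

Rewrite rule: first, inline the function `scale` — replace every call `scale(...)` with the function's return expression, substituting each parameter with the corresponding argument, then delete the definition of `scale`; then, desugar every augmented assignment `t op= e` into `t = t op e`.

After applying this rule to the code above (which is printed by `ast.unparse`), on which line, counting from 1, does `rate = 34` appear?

Transformed code:
c = (rate % 16 >= 18) + 37 + ((30 - 12 >= 18) + c)
rate = (rate >= 18) + 33 + ((29 >= 18) + 34)
c = c - 12 * rate
rate = 34
rate = 24
c = process(12 - rate)

4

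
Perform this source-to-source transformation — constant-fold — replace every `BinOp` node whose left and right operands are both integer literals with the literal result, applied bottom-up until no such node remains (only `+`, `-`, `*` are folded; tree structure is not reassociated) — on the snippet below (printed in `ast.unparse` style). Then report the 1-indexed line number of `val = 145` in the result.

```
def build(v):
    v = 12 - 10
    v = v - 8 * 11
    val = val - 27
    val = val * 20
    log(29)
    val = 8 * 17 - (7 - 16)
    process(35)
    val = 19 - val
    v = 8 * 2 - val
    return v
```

Transformed code:
def build(v):
    v = 2
    v = v - 88
    val = val - 27
    val = val * 20
    log(29)
    val = 145
    process(35)
    val = 19 - val
    v = 16 - val
    return v

7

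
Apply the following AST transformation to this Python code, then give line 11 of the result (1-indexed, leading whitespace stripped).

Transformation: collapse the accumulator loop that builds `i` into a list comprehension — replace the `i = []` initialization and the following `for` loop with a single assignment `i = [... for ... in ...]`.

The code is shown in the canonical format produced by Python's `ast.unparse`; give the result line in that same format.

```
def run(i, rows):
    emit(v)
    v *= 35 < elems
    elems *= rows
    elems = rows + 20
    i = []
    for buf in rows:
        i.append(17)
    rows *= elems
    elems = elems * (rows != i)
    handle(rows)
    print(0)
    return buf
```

return buf

Transformed code:
def run(i, rows):
    emit(v)
    v *= 35 < elems
    elems *= rows
    elems = rows + 20
    i = [17 for buf in rows]
    rows *= elems
    elems = elems * (rows != i)
    handle(rows)
    print(0)
    return buf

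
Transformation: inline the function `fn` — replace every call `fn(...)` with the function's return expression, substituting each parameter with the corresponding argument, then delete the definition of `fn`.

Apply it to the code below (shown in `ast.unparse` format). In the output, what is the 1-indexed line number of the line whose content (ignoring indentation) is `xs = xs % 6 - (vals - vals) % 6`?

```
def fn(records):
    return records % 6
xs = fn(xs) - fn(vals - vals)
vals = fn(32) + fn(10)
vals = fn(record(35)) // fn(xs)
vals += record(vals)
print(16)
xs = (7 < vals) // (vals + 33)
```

Transformed code:
xs = xs % 6 - (vals - vals) % 6
vals = 32 % 6 + 10 % 6
vals = record(35) % 6 // (xs % 6)
vals += record(vals)
print(16)
xs = (7 < vals) // (vals + 33)

1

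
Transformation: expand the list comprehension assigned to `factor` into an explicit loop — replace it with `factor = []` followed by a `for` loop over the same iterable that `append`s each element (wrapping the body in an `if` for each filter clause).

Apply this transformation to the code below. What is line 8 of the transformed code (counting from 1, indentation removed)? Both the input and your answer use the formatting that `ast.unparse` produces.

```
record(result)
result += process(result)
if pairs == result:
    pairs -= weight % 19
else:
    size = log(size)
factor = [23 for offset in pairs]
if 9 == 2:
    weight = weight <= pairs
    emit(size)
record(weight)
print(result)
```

Transformed code:
record(result)
result += process(result)
if pairs == result:
    pairs -= weight % 19
else:
    size = log(size)
factor = []
for offset in pairs:
    factor.append(23)
if 9 == 2:
    weight = weight <= pairs
    emit(size)
record(weight)
print(result)

for offset in pairs:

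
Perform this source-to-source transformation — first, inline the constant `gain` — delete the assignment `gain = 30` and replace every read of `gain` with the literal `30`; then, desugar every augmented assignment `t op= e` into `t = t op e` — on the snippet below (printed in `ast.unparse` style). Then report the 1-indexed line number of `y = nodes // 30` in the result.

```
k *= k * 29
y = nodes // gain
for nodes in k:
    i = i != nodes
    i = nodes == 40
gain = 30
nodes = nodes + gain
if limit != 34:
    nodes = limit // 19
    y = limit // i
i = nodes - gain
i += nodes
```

2

Transformed code:
k = k * (k * 29)
y = nodes // 30
for nodes in k:
    i = i != nodes
    i = nodes == 40
nodes = nodes + 30
if limit != 34:
    nodes = limit // 19
    y = limit // i
i = nodes - 30
i = i + nodes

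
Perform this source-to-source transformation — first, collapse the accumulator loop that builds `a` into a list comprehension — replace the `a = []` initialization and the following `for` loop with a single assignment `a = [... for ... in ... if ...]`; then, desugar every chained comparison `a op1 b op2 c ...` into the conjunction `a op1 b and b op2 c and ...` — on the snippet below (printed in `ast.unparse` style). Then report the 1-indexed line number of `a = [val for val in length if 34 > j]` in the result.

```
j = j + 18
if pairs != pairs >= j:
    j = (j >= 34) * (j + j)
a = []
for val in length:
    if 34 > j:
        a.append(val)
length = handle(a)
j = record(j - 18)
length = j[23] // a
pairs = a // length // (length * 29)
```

Transformed code:
j = j + 18
if pairs != pairs and pairs >= j:
    j = (j >= 34) * (j + j)
a = [val for val in length if 34 > j]
length = handle(a)
j = record(j - 18)
length = j[23] // a
pairs = a // length // (length * 29)

4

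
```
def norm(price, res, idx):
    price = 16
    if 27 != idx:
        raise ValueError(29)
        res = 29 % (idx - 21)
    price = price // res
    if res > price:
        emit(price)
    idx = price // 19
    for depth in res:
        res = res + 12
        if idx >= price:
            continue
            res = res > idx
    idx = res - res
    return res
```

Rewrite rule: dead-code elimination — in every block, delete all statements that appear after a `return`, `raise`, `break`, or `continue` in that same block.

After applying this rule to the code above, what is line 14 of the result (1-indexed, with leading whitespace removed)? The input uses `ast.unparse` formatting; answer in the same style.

return res

Transformed code:
def norm(price, res, idx):
    price = 16
    if 27 != idx:
        raise ValueError(29)
    price = price // res
    if res > price:
        emit(price)
    idx = price // 19
    for depth in res:
        res = res + 12
        if idx >= price:
            continue
    idx = res - res
    return res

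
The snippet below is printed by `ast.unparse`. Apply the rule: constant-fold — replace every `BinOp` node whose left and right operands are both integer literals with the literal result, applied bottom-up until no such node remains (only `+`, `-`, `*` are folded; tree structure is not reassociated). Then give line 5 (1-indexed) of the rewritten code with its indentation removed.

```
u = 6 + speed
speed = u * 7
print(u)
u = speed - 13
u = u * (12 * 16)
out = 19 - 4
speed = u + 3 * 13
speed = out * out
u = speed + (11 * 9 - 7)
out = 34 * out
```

u = u * 192

Transformed code:
u = 6 + speed
speed = u * 7
print(u)
u = speed - 13
u = u * 192
out = 15
speed = u + 39
speed = out * out
u = speed + 92
out = 34 * out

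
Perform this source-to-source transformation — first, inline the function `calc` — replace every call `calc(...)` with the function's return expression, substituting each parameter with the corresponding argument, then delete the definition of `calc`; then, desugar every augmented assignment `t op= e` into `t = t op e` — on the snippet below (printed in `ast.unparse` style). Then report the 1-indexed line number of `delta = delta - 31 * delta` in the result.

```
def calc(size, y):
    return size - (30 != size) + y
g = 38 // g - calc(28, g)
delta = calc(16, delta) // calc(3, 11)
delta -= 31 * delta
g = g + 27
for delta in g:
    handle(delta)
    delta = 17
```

Transformed code:
g = 38 // g - (28 - (30 != 28) + g)
delta = (16 - (30 != 16) + delta) // (3 - (30 != 3) + 11)
delta = delta - 31 * delta
g = g + 27
for delta in g:
    handle(delta)
    delta = 17

3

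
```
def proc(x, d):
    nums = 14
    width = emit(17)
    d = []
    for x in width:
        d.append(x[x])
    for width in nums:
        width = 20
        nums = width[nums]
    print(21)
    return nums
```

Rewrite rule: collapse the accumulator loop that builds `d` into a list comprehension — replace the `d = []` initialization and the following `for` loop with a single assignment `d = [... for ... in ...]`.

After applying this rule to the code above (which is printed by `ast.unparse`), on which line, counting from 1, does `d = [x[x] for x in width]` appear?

Transformed code:
def proc(x, d):
    nums = 14
    width = emit(17)
    d = [x[x] for x in width]
    for width in nums:
        width = 20
        nums = width[nums]
    print(21)
    return nums

4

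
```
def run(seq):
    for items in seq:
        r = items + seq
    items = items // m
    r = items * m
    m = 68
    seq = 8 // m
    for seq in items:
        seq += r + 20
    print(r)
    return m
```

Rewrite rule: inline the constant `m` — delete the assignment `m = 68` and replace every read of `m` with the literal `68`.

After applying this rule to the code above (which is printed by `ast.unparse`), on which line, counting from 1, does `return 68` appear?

10

Transformed code:
def run(seq):
    for items in seq:
        r = items + seq
    items = items // 68
    r = items * 68
    seq = 8 // 68
    for seq in items:
        seq += r + 20
    print(r)
    return 68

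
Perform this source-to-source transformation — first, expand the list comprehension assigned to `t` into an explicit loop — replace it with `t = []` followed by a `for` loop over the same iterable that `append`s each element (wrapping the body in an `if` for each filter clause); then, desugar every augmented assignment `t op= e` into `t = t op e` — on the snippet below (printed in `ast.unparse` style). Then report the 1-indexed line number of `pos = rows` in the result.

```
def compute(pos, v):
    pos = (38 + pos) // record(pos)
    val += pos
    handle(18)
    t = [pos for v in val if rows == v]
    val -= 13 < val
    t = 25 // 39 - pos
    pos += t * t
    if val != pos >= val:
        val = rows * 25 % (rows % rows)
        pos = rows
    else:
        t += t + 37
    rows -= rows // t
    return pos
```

14

Transformed code:
def compute(pos, v):
    pos = (38 + pos) // record(pos)
    val = val + pos
    handle(18)
    t = []
    for v in val:
        if rows == v:
            t.append(pos)
    val = val - (13 < val)
    t = 25 // 39 - pos
    pos = pos + t * t
    if val != pos >= val:
        val = rows * 25 % (rows % rows)
        pos = rows
    else:
        t = t + (t + 37)
    rows = rows - rows // t
    return pos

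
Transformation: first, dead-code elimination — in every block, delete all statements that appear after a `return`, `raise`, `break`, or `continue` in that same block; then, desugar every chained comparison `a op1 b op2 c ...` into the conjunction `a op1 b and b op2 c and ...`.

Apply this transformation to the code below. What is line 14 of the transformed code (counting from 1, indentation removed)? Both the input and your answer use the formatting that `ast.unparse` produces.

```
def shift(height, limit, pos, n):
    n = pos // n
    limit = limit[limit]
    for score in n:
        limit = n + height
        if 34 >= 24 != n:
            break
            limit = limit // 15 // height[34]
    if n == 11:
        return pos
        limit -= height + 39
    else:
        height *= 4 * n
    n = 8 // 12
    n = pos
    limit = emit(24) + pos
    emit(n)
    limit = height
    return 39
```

Transformed code:
def shift(height, limit, pos, n):
    n = pos // n
    limit = limit[limit]
    for score in n:
        limit = n + height
        if 34 >= 24 and 24 != n:
            break
    if n == 11:
        return pos
    else:
        height *= 4 * n
    n = 8 // 12
    n = pos
    limit = emit(24) + pos
    emit(n)
    limit = height
    return 39

limit = emit(24) + pos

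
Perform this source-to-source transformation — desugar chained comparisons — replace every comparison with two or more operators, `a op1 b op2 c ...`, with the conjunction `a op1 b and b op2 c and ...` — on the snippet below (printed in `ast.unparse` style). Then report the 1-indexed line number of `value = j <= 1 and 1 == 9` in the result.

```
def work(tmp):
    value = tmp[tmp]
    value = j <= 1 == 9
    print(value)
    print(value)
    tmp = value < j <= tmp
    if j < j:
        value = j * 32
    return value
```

3

Transformed code:
def work(tmp):
    value = tmp[tmp]
    value = j <= 1 and 1 == 9
    print(value)
    print(value)
    tmp = value < j and j <= tmp
    if j < j:
        value = j * 32
    return value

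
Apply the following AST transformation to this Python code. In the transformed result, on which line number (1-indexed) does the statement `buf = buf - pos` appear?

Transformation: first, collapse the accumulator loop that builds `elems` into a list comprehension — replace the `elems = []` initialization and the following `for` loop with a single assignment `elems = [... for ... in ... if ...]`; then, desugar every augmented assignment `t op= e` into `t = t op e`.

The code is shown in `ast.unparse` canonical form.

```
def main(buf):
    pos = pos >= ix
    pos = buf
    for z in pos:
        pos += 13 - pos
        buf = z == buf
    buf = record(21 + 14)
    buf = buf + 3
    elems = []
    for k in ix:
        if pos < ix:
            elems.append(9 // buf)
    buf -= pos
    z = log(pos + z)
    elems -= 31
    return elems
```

10

Transformed code:
def main(buf):
    pos = pos >= ix
    pos = buf
    for z in pos:
        pos = pos + (13 - pos)
        buf = z == buf
    buf = record(21 + 14)
    buf = buf + 3
    elems = [9 // buf for k in ix if pos < ix]
    buf = buf - pos
    z = log(pos + z)
    elems = elems - 31
    return elems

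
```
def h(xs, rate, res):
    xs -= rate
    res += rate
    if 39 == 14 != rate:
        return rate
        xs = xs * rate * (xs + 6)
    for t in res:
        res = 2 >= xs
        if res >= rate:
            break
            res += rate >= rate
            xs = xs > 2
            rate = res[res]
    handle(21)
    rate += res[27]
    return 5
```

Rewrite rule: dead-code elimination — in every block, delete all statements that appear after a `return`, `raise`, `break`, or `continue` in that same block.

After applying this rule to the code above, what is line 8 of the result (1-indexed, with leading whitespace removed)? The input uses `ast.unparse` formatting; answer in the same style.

if res >= rate:

Transformed code:
def h(xs, rate, res):
    xs -= rate
    res += rate
    if 39 == 14 != rate:
        return rate
    for t in res:
        res = 2 >= xs
        if res >= rate:
            break
    handle(21)
    rate += res[27]
    return 5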